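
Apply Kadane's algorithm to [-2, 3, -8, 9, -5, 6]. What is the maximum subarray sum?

Using Kadane's algorithm on [-2, 3, -8, 9, -5, 6]:

Scanning through the array:
Position 1 (value 3): max_ending_here = 3, max_so_far = 3
Position 2 (value -8): max_ending_here = -5, max_so_far = 3
Position 3 (value 9): max_ending_here = 9, max_so_far = 9
Position 4 (value -5): max_ending_here = 4, max_so_far = 9
Position 5 (value 6): max_ending_here = 10, max_so_far = 10

Maximum subarray: [9, -5, 6]
Maximum sum: 10

The maximum subarray is [9, -5, 6] with sum 10. This subarray runs from index 3 to index 5.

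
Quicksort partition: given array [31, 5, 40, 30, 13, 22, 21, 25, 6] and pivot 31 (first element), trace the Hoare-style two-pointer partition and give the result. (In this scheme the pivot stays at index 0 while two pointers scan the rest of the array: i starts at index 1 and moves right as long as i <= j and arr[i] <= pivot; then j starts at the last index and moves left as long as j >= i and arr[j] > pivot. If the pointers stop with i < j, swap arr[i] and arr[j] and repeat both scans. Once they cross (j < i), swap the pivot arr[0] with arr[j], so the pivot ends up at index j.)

Hoare-style two-pointer partition with pivot = 31:

Initial array: [31, 5, 40, 30, 13, 22, 21, 25, 6]

Pointers start at i = 1, j = 8.
i stops at index 2 (arr[2]=40 > 31), j stops at index 8 (arr[8]=6 <= 31): swap arr[2] and arr[8], array becomes [31, 5, 6, 30, 13, 22, 21, 25, 40]
i ends at 8, j ends at 7: the pointers have crossed (j < i), so scanning stops.

Swap pivot arr[0] with arr[7] to place pivot at position 7: [25, 5, 6, 30, 13, 22, 21, 31, 40]
Pivot position: 7

After partitioning with pivot 31, the array becomes [25, 5, 6, 30, 13, 22, 21, 31, 40]. The pivot is placed at index 7. All elements to the left of the pivot are <= 31, and all elements to the right are > 31.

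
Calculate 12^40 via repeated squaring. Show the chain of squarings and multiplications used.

Computing 12^40 by squaring (build up from 12^1; each line after the first costs one multiplication):

12^1 = 12
12^2 = (12^1)^2 = 12^2 = 144
12^4 = (12^2)^2 = 144^2 = 20736
12^5 = 12 * 12^4 = 12 * 20736 = 248832
12^10 = (12^5)^2 = 248832^2 = 61917364224
12^20 = (12^10)^2 = 61917364224^2 = 3833759992447475122176
12^40 = (12^20)^2 = 3833759992447475122176^2 = 14697715679690864505827555550150426126974976

Result: 14697715679690864505827555550150426126974976
Multiplications needed: 6 (6 lines after 12^1)

12^40 = 14697715679690864505827555550150426126974976. Using exponentiation by squaring, this requires 6 multiplications. The key idea: if the exponent is even, square the half-power; if odd, multiply by the base once.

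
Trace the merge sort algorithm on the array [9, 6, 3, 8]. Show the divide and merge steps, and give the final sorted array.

Merge sort trace:

Split: [9, 6, 3, 8] -> [9, 6] and [3, 8]
  Split: [9, 6] -> [9] and [6]
  Merge: [9] + [6] -> [6, 9]
  Split: [3, 8] -> [3] and [8]
  Merge: [3] + [8] -> [3, 8]
Merge: [6, 9] + [3, 8] -> [3, 6, 8, 9]

Final sorted array: [3, 6, 8, 9]

The merge sort proceeds by recursively splitting the array and merging sorted halves.
After all merges, the sorted array is [3, 6, 8, 9].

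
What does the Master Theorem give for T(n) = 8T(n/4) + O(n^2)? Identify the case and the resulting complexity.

Master Theorem for T(n) = 8T(n/4) + O(n^2):

a = 8, b = 4, c = 2
log_b(a) = log_4(8) = 1.5000

Case 3: c = 2 > log_4(8) = 1.5000
T(n) = O(n^2) = O(n^2)

For T(n) = 8T(n/4) + O(n^2): log_4(8) = 1.5000. This is Case 3 of the Master Theorem (c > log_b(a), work dominated by root), giving O(n^2).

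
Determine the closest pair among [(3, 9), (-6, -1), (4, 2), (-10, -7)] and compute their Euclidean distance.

Computing all pairwise distances among 4 points:

d((3, 9), (-6, -1)) = 13.4536
d((3, 9), (4, 2)) = 7.0711 <-- minimum
d((3, 9), (-10, -7)) = 20.6155
d((-6, -1), (4, 2)) = 10.4403
d((-6, -1), (-10, -7)) = 7.2111
d((4, 2), (-10, -7)) = 16.6433

Closest pair: (3, 9) and (4, 2) with distance 7.0711

The closest pair is (3, 9) and (4, 2) with Euclidean distance 7.0711. For 4 points, brute-force pairwise comparison is shown above. For large n, the divide-and-conquer algorithm (sort by x, recurse on halves, check the dividing strip) achieves O(n log n).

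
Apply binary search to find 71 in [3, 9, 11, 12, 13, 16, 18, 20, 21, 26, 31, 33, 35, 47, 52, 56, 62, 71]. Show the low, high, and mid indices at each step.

Binary search for 71 in [3, 9, 11, 12, 13, 16, 18, 20, 21, 26, 31, 33, 35, 47, 52, 56, 62, 71]:

lo=0, hi=17, mid=8, arr[mid]=21 -> 21 < 71, search right half
lo=9, hi=17, mid=13, arr[mid]=47 -> 47 < 71, search right half
lo=14, hi=17, mid=15, arr[mid]=56 -> 56 < 71, search right half
lo=16, hi=17, mid=16, arr[mid]=62 -> 62 < 71, search right half
lo=17, hi=17, mid=17, arr[mid]=71 -> Found target at index 17!

Binary search finds 71 at index 17 after 5 comparisons. The search repeatedly halves the search space by comparing with the middle element.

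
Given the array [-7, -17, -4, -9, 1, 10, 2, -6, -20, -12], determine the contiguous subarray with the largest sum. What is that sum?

Using Kadane's algorithm on [-7, -17, -4, -9, 1, 10, 2, -6, -20, -12]:

Scanning through the array:
Position 1 (value -17): max_ending_here = -17, max_so_far = -7
Position 2 (value -4): max_ending_here = -4, max_so_far = -4
Position 3 (value -9): max_ending_here = -9, max_so_far = -4
Position 4 (value 1): max_ending_here = 1, max_so_far = 1
Position 5 (value 10): max_ending_here = 11, max_so_far = 11
Position 6 (value 2): max_ending_here = 13, max_so_far = 13
Position 7 (value -6): max_ending_here = 7, max_so_far = 13
Position 8 (value -20): max_ending_here = -13, max_so_far = 13
Position 9 (value -12): max_ending_here = -12, max_so_far = 13

Maximum subarray: [1, 10, 2]
Maximum sum: 13

The maximum subarray is [1, 10, 2] with sum 13. This subarray runs from index 4 to index 6.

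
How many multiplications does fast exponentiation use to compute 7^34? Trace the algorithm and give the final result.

Computing 7^34 by squaring (build up from 7^1; each line after the first costs one multiplication):

7^1 = 7
7^2 = (7^1)^2 = 7^2 = 49
7^4 = (7^2)^2 = 49^2 = 2401
7^8 = (7^4)^2 = 2401^2 = 5764801
7^16 = (7^8)^2 = 5764801^2 = 33232930569601
7^17 = 7 * 7^16 = 7 * 33232930569601 = 232630513987207
7^34 = (7^17)^2 = 232630513987207^2 = 54116956037952111668959660849

Result: 54116956037952111668959660849
Multiplications needed: 6 (6 lines after 7^1)

7^34 = 54116956037952111668959660849. Using exponentiation by squaring, this requires 6 multiplications. The key idea: if the exponent is even, square the half-power; if odd, multiply by the base once.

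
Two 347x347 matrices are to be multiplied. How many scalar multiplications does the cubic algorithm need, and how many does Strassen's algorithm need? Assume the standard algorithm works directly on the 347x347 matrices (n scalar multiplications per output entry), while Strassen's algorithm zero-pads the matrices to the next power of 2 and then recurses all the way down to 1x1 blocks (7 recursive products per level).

Matrix multiplication for 347x347 matrices:

Strassen's algorithm requires power-of-2 dimensions. Pad 347x347 to 512x512 (next power of 2).

Standard algorithm: 347^3 = 41781923 multiplications
Strassen's algorithm: 7^(log2(512)) = 7^9 = 40353607 multiplications
Savings: 41781923 - 40353607 = 1428316 multiplications

Standard: 41781923 multiplications (347^3). Strassen: 40353607 multiplications (7^9, after padding to 512x512). Strassen reduces 8 recursive multiplications to 7 at each level.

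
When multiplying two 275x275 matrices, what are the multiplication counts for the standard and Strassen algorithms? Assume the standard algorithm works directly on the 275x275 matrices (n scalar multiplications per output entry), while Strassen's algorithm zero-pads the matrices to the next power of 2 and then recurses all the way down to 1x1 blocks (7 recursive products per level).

Matrix multiplication for 275x275 matrices:

Strassen's algorithm requires power-of-2 dimensions. Pad 275x275 to 512x512 (next power of 2).

Standard algorithm: 275^3 = 20796875 multiplications
Strassen's algorithm: 7^(log2(512)) = 7^9 = 40353607 multiplications
Difference: 20796875 - 40353607 = -19556732 (Strassen uses MORE here due to padding overhead — for small or just-over-power-of-2 n, padding can outweigh the per-level savings)

Standard: 20796875 multiplications (275^3). Strassen: 40353607 multiplications (7^9, after padding to 512x512). Strassen reduces 8 recursive multiplications to 7 at each level.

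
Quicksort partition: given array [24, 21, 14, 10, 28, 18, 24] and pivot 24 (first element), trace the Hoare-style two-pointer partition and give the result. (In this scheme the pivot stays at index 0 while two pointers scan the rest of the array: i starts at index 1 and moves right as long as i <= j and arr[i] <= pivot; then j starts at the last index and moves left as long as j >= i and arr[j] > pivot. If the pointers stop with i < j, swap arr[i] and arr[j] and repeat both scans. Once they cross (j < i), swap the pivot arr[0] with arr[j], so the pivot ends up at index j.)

Hoare-style two-pointer partition with pivot = 24:

Initial array: [24, 21, 14, 10, 28, 18, 24]

Pointers start at i = 1, j = 6.
i stops at index 4 (arr[4]=28 > 24), j stops at index 6 (arr[6]=24 <= 24): swap arr[4] and arr[6], array becomes [24, 21, 14, 10, 24, 18, 28]
i ends at 6, j ends at 5: the pointers have crossed (j < i), so scanning stops.

Swap pivot arr[0] with arr[5] to place pivot at position 5: [18, 21, 14, 10, 24, 24, 28]
Pivot position: 5

After partitioning with pivot 24, the array becomes [18, 21, 14, 10, 24, 24, 28]. The pivot is placed at index 5. All elements to the left of the pivot are <= 24, and all elements to the right are > 24.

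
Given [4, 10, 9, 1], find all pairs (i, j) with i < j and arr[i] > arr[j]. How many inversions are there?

Finding inversions in [4, 10, 9, 1]:

(0, 3): arr[0]=4 > arr[3]=1
(1, 2): arr[1]=10 > arr[2]=9
(1, 3): arr[1]=10 > arr[3]=1
(2, 3): arr[2]=9 > arr[3]=1

Total inversions: 4

The array has 4 inversion(s): (0,3), (1,2), (1,3), (2,3). Each pair (i,j) satisfies i < j and arr[i] > arr[j].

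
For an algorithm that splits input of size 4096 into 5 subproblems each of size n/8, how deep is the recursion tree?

For divide and conquer with division factor 8:

Problem sizes at each level:
Level 0: 4096
Level 1: 512
Level 2: 64
Level 3: 8
Level 4: 1

The root is level 0 and the size-1 base case is level 4 (the tree spans levels 0 through 4, i.e. 5 levels counting the root), so the depth is the number of divisions: log_8(4096) = 4

The recursion tree depth is log_8(4096) = 4. At each level, the problem size is divided by 8, so it takes 4 divisions to reduce to a base case of size 1. The algorithm makes 5 recursive calls at each level.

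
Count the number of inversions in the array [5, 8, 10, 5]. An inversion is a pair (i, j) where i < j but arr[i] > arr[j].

Finding inversions in [5, 8, 10, 5]:

(1, 3): arr[1]=8 > arr[3]=5
(2, 3): arr[2]=10 > arr[3]=5

Total inversions: 2

The array has 2 inversion(s): (1,3), (2,3). Each pair (i,j) satisfies i < j and arr[i] > arr[j].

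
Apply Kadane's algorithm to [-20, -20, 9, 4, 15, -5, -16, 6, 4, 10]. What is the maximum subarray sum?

Using Kadane's algorithm on [-20, -20, 9, 4, 15, -5, -16, 6, 4, 10]:

Scanning through the array:
Position 1 (value -20): max_ending_here = -20, max_so_far = -20
Position 2 (value 9): max_ending_here = 9, max_so_far = 9
Position 3 (value 4): max_ending_here = 13, max_so_far = 13
Position 4 (value 15): max_ending_here = 28, max_so_far = 28
Position 5 (value -5): max_ending_here = 23, max_so_far = 28
Position 6 (value -16): max_ending_here = 7, max_so_far = 28
Position 7 (value 6): max_ending_here = 13, max_so_far = 28
Position 8 (value 4): max_ending_here = 17, max_so_far = 28
Position 9 (value 10): max_ending_here = 27, max_so_far = 28

Maximum subarray: [9, 4, 15]
Maximum sum: 28

The maximum subarray is [9, 4, 15] with sum 28. This subarray runs from index 2 to index 4.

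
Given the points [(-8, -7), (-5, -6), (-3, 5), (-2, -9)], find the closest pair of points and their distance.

Computing all pairwise distances among 4 points:

d((-8, -7), (-5, -6)) = 3.1623 <-- minimum
d((-8, -7), (-3, 5)) = 13.0
d((-8, -7), (-2, -9)) = 6.3246
d((-5, -6), (-3, 5)) = 11.1803
d((-5, -6), (-2, -9)) = 4.2426
d((-3, 5), (-2, -9)) = 14.0357

Closest pair: (-8, -7) and (-5, -6) with distance 3.1623

The closest pair is (-8, -7) and (-5, -6) with Euclidean distance 3.1623. For 4 points, brute-force pairwise comparison is shown above. For large n, the divide-and-conquer algorithm (sort by x, recurse on halves, check the dividing strip) achieves O(n log n).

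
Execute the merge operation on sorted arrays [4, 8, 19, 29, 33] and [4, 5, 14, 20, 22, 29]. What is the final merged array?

Merging process:

Compare 4 vs 4: take 4 from left. Merged: [4]
Compare 8 vs 4: take 4 from right. Merged: [4, 4]
Compare 8 vs 5: take 5 from right. Merged: [4, 4, 5]
Compare 8 vs 14: take 8 from left. Merged: [4, 4, 5, 8]
Compare 19 vs 14: take 14 from right. Merged: [4, 4, 5, 8, 14]
Compare 19 vs 20: take 19 from left. Merged: [4, 4, 5, 8, 14, 19]
Compare 29 vs 20: take 20 from right. Merged: [4, 4, 5, 8, 14, 19, 20]
Compare 29 vs 22: take 22 from right. Merged: [4, 4, 5, 8, 14, 19, 20, 22]
Compare 29 vs 29: take 29 from left. Merged: [4, 4, 5, 8, 14, 19, 20, 22, 29]
Compare 33 vs 29: take 29 from right. Merged: [4, 4, 5, 8, 14, 19, 20, 22, 29, 29]
Append remaining from left: [33]. Merged: [4, 4, 5, 8, 14, 19, 20, 22, 29, 29, 33]

Final merged array: [4, 4, 5, 8, 14, 19, 20, 22, 29, 29, 33]
Total comparisons: 10

The merged array is [4, 4, 5, 8, 14, 19, 20, 22, 29, 29, 33], requiring 10 comparisons. The merge step runs in O(n) time where n is the total number of elements.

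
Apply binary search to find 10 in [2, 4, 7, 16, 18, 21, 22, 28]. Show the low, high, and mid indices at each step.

Binary search for 10 in [2, 4, 7, 16, 18, 21, 22, 28]:

lo=0, hi=7, mid=3, arr[mid]=16 -> 16 > 10, search left half
lo=0, hi=2, mid=1, arr[mid]=4 -> 4 < 10, search right half
lo=2, hi=2, mid=2, arr[mid]=7 -> 7 < 10, search right half
lo=3 > hi=2, target 10 not found

Binary search determines that 10 is not in the array after 3 comparisons. The search space was exhausted without finding the target.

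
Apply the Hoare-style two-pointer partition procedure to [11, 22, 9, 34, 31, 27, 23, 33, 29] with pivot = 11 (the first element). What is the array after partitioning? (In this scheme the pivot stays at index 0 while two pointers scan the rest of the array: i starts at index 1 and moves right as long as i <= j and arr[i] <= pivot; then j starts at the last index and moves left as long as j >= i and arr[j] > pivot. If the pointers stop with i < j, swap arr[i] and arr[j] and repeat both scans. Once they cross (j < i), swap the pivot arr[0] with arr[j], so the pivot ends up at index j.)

Hoare-style two-pointer partition with pivot = 11:

Initial array: [11, 22, 9, 34, 31, 27, 23, 33, 29]

Pointers start at i = 1, j = 8.
i stops at index 1 (arr[1]=22 > 11), j stops at index 2 (arr[2]=9 <= 11): swap arr[1] and arr[2], array becomes [11, 9, 22, 34, 31, 27, 23, 33, 29]
i ends at 2, j ends at 1: the pointers have crossed (j < i), so scanning stops.

Swap pivot arr[0] with arr[1] to place pivot at position 1: [9, 11, 22, 34, 31, 27, 23, 33, 29]
Pivot position: 1

After partitioning with pivot 11, the array becomes [9, 11, 22, 34, 31, 27, 23, 33, 29]. The pivot is placed at index 1. All elements to the left of the pivot are <= 11, and all elements to the right are > 11.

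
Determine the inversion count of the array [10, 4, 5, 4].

Finding inversions in [10, 4, 5, 4]:

(0, 1): arr[0]=10 > arr[1]=4
(0, 2): arr[0]=10 > arr[2]=5
(0, 3): arr[0]=10 > arr[3]=4
(2, 3): arr[2]=5 > arr[3]=4

Total inversions: 4

The array has 4 inversion(s): (0,1), (0,2), (0,3), (2,3). Each pair (i,j) satisfies i < j and arr[i] > arr[j].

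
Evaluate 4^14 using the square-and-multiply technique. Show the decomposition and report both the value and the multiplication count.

Computing 4^14 by squaring (build up from 4^1; each line after the first costs one multiplication):

4^1 = 4
4^2 = (4^1)^2 = 4^2 = 16
4^3 = 4 * 4^2 = 4 * 16 = 64
4^6 = (4^3)^2 = 64^2 = 4096
4^7 = 4 * 4^6 = 4 * 4096 = 16384
4^14 = (4^7)^2 = 16384^2 = 268435456

Result: 268435456
Multiplications needed: 5 (5 lines after 4^1)

4^14 = 268435456. Using exponentiation by squaring, this requires 5 multiplications. The key idea: if the exponent is even, square the half-power; if odd, multiply by the base once.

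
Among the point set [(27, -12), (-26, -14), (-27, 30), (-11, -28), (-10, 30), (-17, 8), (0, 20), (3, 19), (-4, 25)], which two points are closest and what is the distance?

Computing all pairwise distances among 9 points:

d((27, -12), (-26, -14)) = 53.0377
d((27, -12), (-27, 30)) = 68.4105
d((27, -12), (-11, -28)) = 41.2311
d((27, -12), (-10, 30)) = 55.9732
d((27, -12), (-17, 8)) = 48.3322
d((27, -12), (0, 20)) = 41.8688
d((27, -12), (3, 19)) = 39.2046
d((27, -12), (-4, 25)) = 48.2701
d((-26, -14), (-27, 30)) = 44.0114
d((-26, -14), (-11, -28)) = 20.5183
d((-26, -14), (-10, 30)) = 46.8188
d((-26, -14), (-17, 8)) = 23.7697
d((-26, -14), (0, 20)) = 42.8019
d((-26, -14), (3, 19)) = 43.9318
d((-26, -14), (-4, 25)) = 44.7772
d((-27, 30), (-11, -28)) = 60.1664
d((-27, 30), (-10, 30)) = 17.0
d((-27, 30), (-17, 8)) = 24.1661
d((-27, 30), (0, 20)) = 28.7924
d((-27, 30), (3, 19)) = 31.9531
d((-27, 30), (-4, 25)) = 23.5372
d((-11, -28), (-10, 30)) = 58.0086
d((-11, -28), (-17, 8)) = 36.4966
d((-11, -28), (0, 20)) = 49.2443
d((-11, -28), (3, 19)) = 49.0408
d((-11, -28), (-4, 25)) = 53.4603
d((-10, 30), (-17, 8)) = 23.0868
d((-10, 30), (0, 20)) = 14.1421
d((-10, 30), (3, 19)) = 17.0294
d((-10, 30), (-4, 25)) = 7.8102
d((-17, 8), (0, 20)) = 20.8087
d((-17, 8), (3, 19)) = 22.8254
d((-17, 8), (-4, 25)) = 21.4009
d((0, 20), (3, 19)) = 3.1623 <-- minimum
d((0, 20), (-4, 25)) = 6.4031
d((3, 19), (-4, 25)) = 9.2195

Closest pair: (0, 20) and (3, 19) with distance 3.1623

The closest pair is (0, 20) and (3, 19) with Euclidean distance 3.1623. For 9 points, brute-force pairwise comparison is shown above. For large n, the divide-and-conquer algorithm (sort by x, recurse on halves, check the dividing strip) achieves O(n log n).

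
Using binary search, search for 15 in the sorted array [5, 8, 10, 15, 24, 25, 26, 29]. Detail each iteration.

Binary search for 15 in [5, 8, 10, 15, 24, 25, 26, 29]:

lo=0, hi=7, mid=3, arr[mid]=15 -> Found target at index 3!

Binary search finds 15 at index 3 after 1 comparisons. The search repeatedly halves the search space by comparing with the middle element.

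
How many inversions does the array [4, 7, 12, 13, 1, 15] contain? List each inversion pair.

Finding inversions in [4, 7, 12, 13, 1, 15]:

(0, 4): arr[0]=4 > arr[4]=1
(1, 4): arr[1]=7 > arr[4]=1
(2, 4): arr[2]=12 > arr[4]=1
(3, 4): arr[3]=13 > arr[4]=1

Total inversions: 4

The array has 4 inversion(s): (0,4), (1,4), (2,4), (3,4). Each pair (i,j) satisfies i < j and arr[i] > arr[j].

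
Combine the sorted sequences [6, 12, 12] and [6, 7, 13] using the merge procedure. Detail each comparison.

Merging process:

Compare 6 vs 6: take 6 from left. Merged: [6]
Compare 12 vs 6: take 6 from right. Merged: [6, 6]
Compare 12 vs 7: take 7 from right. Merged: [6, 6, 7]
Compare 12 vs 13: take 12 from left. Merged: [6, 6, 7, 12]
Compare 12 vs 13: take 12 from left. Merged: [6, 6, 7, 12, 12]
Append remaining from right: [13]. Merged: [6, 6, 7, 12, 12, 13]

Final merged array: [6, 6, 7, 12, 12, 13]
Total comparisons: 5

The merged array is [6, 6, 7, 12, 12, 13], requiring 5 comparisons. The merge step runs in O(n) time where n is the total number of elements.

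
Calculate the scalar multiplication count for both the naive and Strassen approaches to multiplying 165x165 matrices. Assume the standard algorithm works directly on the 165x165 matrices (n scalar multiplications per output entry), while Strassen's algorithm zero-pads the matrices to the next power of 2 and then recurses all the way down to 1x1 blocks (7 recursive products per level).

Matrix multiplication for 165x165 matrices:

Strassen's algorithm requires power-of-2 dimensions. Pad 165x165 to 256x256 (next power of 2).

Standard algorithm: 165^3 = 4492125 multiplications
Strassen's algorithm: 7^(log2(256)) = 7^8 = 5764801 multiplications
Difference: 4492125 - 5764801 = -1272676 (Strassen uses MORE here due to padding overhead — for small or just-over-power-of-2 n, padding can outweigh the per-level savings)

Standard: 4492125 multiplications (165^3). Strassen: 5764801 multiplications (7^8, after padding to 256x256). Strassen reduces 8 recursive multiplications to 7 at each level.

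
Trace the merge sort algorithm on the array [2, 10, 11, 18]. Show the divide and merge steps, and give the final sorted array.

Merge sort trace:

Split: [2, 10, 11, 18] -> [2, 10] and [11, 18]
  Split: [2, 10] -> [2] and [10]
  Merge: [2] + [10] -> [2, 10]
  Split: [11, 18] -> [11] and [18]
  Merge: [11] + [18] -> [11, 18]
Merge: [2, 10] + [11, 18] -> [2, 10, 11, 18]

Final sorted array: [2, 10, 11, 18]

The merge sort proceeds by recursively splitting the array and merging sorted halves.
After all merges, the sorted array is [2, 10, 11, 18].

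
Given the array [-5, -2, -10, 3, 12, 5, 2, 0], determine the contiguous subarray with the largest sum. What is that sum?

Using Kadane's algorithm on [-5, -2, -10, 3, 12, 5, 2, 0]:

Scanning through the array:
Position 1 (value -2): max_ending_here = -2, max_so_far = -2
Position 2 (value -10): max_ending_here = -10, max_so_far = -2
Position 3 (value 3): max_ending_here = 3, max_so_far = 3
Position 4 (value 12): max_ending_here = 15, max_so_far = 15
Position 5 (value 5): max_ending_here = 20, max_so_far = 20
Position 6 (value 2): max_ending_here = 22, max_so_far = 22
Position 7 (value 0): max_ending_here = 22, max_so_far = 22

Maximum subarray: [3, 12, 5, 2]
Maximum sum: 22

The maximum subarray is [3, 12, 5, 2] with sum 22. This subarray runs from index 3 to index 6.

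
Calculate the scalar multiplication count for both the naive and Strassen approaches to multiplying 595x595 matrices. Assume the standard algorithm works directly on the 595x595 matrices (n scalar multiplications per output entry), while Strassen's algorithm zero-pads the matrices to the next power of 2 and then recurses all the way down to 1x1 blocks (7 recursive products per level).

Matrix multiplication for 595x595 matrices:

Strassen's algorithm requires power-of-2 dimensions. Pad 595x595 to 1024x1024 (next power of 2).

Standard algorithm: 595^3 = 210644875 multiplications
Strassen's algorithm: 7^(log2(1024)) = 7^10 = 282475249 multiplications
Difference: 210644875 - 282475249 = -71830374 (Strassen uses MORE here due to padding overhead — for small or just-over-power-of-2 n, padding can outweigh the per-level savings)

Standard: 210644875 multiplications (595^3). Strassen: 282475249 multiplications (7^10, after padding to 1024x1024). Strassen reduces 8 recursive multiplications to 7 at each level.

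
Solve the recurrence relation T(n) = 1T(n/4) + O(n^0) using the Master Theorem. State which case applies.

Master Theorem for T(n) = 1T(n/4) + O(n^0):

a = 1, b = 4, c = 0
log_b(a) = log_4(1) = 0.0000

Case 2: c = 0 = log_4(1) = 0.0000
T(n) = O(n^0 log n) = O(log n)

For T(n) = 1T(n/4) + O(n^0): log_4(1) = 0.0000. This is Case 2 of the Master Theorem (c = log_b(a), equal work at all levels), giving O(log n).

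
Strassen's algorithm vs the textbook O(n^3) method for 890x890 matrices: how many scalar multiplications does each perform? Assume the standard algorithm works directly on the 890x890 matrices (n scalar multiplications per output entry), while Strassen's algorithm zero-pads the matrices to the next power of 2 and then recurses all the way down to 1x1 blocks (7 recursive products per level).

Matrix multiplication for 890x890 matrices:

Strassen's algorithm requires power-of-2 dimensions. Pad 890x890 to 1024x1024 (next power of 2).

Standard algorithm: 890^3 = 704969000 multiplications
Strassen's algorithm: 7^(log2(1024)) = 7^10 = 282475249 multiplications
Savings: 704969000 - 282475249 = 422493751 multiplications

Standard: 704969000 multiplications (890^3). Strassen: 282475249 multiplications (7^10, after padding to 1024x1024). Strassen reduces 8 recursive multiplications to 7 at each level.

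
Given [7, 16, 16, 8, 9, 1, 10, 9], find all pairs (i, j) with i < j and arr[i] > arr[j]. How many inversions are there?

Finding inversions in [7, 16, 16, 8, 9, 1, 10, 9]:

(0, 5): arr[0]=7 > arr[5]=1
(1, 3): arr[1]=16 > arr[3]=8
(1, 4): arr[1]=16 > arr[4]=9
(1, 5): arr[1]=16 > arr[5]=1
(1, 6): arr[1]=16 > arr[6]=10
(1, 7): arr[1]=16 > arr[7]=9
(2, 3): arr[2]=16 > arr[3]=8
(2, 4): arr[2]=16 > arr[4]=9
(2, 5): arr[2]=16 > arr[5]=1
(2, 6): arr[2]=16 > arr[6]=10
(2, 7): arr[2]=16 > arr[7]=9
(3, 5): arr[3]=8 > arr[5]=1
(4, 5): arr[4]=9 > arr[5]=1
(6, 7): arr[6]=10 > arr[7]=9

Total inversions: 14

The array has 14 inversion(s): (0,5), (1,3), (1,4), (1,5), (1,6), (1,7), (2,3), (2,4), (2,5), (2,6), (2,7), (3,5), (4,5), (6,7). Each pair (i,j) satisfies i < j and arr[i] > arr[j].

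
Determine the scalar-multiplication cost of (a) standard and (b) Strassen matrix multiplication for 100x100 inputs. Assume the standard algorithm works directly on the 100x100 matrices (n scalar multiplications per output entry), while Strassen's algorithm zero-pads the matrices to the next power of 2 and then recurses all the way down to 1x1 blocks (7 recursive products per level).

Matrix multiplication for 100x100 matrices:

Strassen's algorithm requires power-of-2 dimensions. Pad 100x100 to 128x128 (next power of 2).

Standard algorithm: 100^3 = 1000000 multiplications
Strassen's algorithm: 7^(log2(128)) = 7^7 = 823543 multiplications
Savings: 1000000 - 823543 = 176457 multiplications

Standard: 1000000 multiplications (100^3). Strassen: 823543 multiplications (7^7, after padding to 128x128). Strassen reduces 8 recursive multiplications to 7 at each level.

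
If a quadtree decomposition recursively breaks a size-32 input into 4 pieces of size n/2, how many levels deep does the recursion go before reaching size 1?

For divide and conquer with division factor 2:

Problem sizes at each level:
Level 0: 32
Level 1: 16
Level 2: 8
Level 3: 4
Level 4: 2
Level 5: 1

The root is level 0 and the size-1 base case is level 5 (the tree spans levels 0 through 5, i.e. 6 levels counting the root), so the depth is the number of divisions: log_2(32) = 5

The recursion tree depth is log_2(32) = 5. At each level, the problem size is divided by 2, so it takes 5 divisions to reduce to a base case of size 1. The algorithm makes 4 recursive calls at each level.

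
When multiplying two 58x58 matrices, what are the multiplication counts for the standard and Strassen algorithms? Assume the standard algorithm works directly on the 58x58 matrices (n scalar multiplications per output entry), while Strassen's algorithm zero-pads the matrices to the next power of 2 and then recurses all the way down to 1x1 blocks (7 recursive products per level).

Matrix multiplication for 58x58 matrices:

Strassen's algorithm requires power-of-2 dimensions. Pad 58x58 to 64x64 (next power of 2).

Standard algorithm: 58^3 = 195112 multiplications
Strassen's algorithm: 7^(log2(64)) = 7^6 = 117649 multiplications
Savings: 195112 - 117649 = 77463 multiplications

Standard: 195112 multiplications (58^3). Strassen: 117649 multiplications (7^6, after padding to 64x64). Strassen reduces 8 recursive multiplications to 7 at each level.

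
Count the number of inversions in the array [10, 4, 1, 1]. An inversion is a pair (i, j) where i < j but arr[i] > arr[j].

Finding inversions in [10, 4, 1, 1]:

(0, 1): arr[0]=10 > arr[1]=4
(0, 2): arr[0]=10 > arr[2]=1
(0, 3): arr[0]=10 > arr[3]=1
(1, 2): arr[1]=4 > arr[2]=1
(1, 3): arr[1]=4 > arr[3]=1

Total inversions: 5

The array has 5 inversion(s): (0,1), (0,2), (0,3), (1,2), (1,3). Each pair (i,j) satisfies i < j and arr[i] > arr[j].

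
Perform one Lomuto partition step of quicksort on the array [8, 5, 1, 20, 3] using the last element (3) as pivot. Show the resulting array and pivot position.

Lomuto partition with pivot = 3:

Initial array: [8, 5, 1, 20, 3]

arr[0]=8 > 3: no swap
arr[1]=5 > 3: no swap
arr[2]=1 <= 3: swap with position 0, array becomes [1, 5, 8, 20, 3]
arr[3]=20 > 3: no swap

Place pivot at position 1: [1, 3, 8, 20, 5]
Pivot position: 1

After partitioning with pivot 3, the array becomes [1, 3, 8, 20, 5]. The pivot is placed at index 1. All elements to the left of the pivot are <= 3, and all elements to the right are > 3.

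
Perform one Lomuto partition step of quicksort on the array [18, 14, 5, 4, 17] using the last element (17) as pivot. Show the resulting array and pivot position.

Lomuto partition with pivot = 17:

Initial array: [18, 14, 5, 4, 17]

arr[0]=18 > 17: no swap
arr[1]=14 <= 17: swap with position 0, array becomes [14, 18, 5, 4, 17]
arr[2]=5 <= 17: swap with position 1, array becomes [14, 5, 18, 4, 17]
arr[3]=4 <= 17: swap with position 2, array becomes [14, 5, 4, 18, 17]

Place pivot at position 3: [14, 5, 4, 17, 18]
Pivot position: 3

After partitioning with pivot 17, the array becomes [14, 5, 4, 17, 18]. The pivot is placed at index 3. All elements to the left of the pivot are <= 17, and all elements to the right are > 17.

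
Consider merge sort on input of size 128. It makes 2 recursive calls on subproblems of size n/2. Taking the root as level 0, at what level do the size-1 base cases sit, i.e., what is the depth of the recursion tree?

For divide and conquer with division factor 2:

Problem sizes at each level:
Level 0: 128
Level 1: 64
Level 2: 32
Level 3: 16
Level 4: 8
Level 5: 4
Level 6: 2
Level 7: 1

The root is level 0 and the size-1 base case is level 7 (the tree spans levels 0 through 7, i.e. 8 levels counting the root), so the depth is the number of divisions: log_2(128) = 7

The recursion tree depth is log_2(128) = 7. At each level, the problem size is divided by 2, so it takes 7 divisions to reduce to a base case of size 1. The algorithm makes 2 recursive calls at each level.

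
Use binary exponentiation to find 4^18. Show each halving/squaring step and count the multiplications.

Computing 4^18 by squaring (build up from 4^1; each line after the first costs one multiplication):

4^1 = 4
4^2 = (4^1)^2 = 4^2 = 16
4^4 = (4^2)^2 = 16^2 = 256
4^8 = (4^4)^2 = 256^2 = 65536
4^9 = 4 * 4^8 = 4 * 65536 = 262144
4^18 = (4^9)^2 = 262144^2 = 68719476736

Result: 68719476736
Multiplications needed: 5 (5 lines after 4^1)

4^18 = 68719476736. Using exponentiation by squaring, this requires 5 multiplications. The key idea: if the exponent is even, square the half-power; if odd, multiply by the base once.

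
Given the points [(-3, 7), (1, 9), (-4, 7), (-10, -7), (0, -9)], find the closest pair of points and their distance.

Computing all pairwise distances among 5 points:

d((-3, 7), (1, 9)) = 4.4721
d((-3, 7), (-4, 7)) = 1.0 <-- minimum
d((-3, 7), (-10, -7)) = 15.6525
d((-3, 7), (0, -9)) = 16.2788
d((1, 9), (-4, 7)) = 5.3852
d((1, 9), (-10, -7)) = 19.4165
d((1, 9), (0, -9)) = 18.0278
d((-4, 7), (-10, -7)) = 15.2315
d((-4, 7), (0, -9)) = 16.4924
d((-10, -7), (0, -9)) = 10.198

Closest pair: (-3, 7) and (-4, 7) with distance 1.0

The closest pair is (-3, 7) and (-4, 7) with Euclidean distance 1.0. For 5 points, brute-force pairwise comparison is shown above. For large n, the divide-and-conquer algorithm (sort by x, recurse on halves, check the dividing strip) achieves O(n log n).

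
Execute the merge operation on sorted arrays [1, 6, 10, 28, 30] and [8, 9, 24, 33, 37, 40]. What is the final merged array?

Merging process:

Compare 1 vs 8: take 1 from left. Merged: [1]
Compare 6 vs 8: take 6 from left. Merged: [1, 6]
Compare 10 vs 8: take 8 from right. Merged: [1, 6, 8]
Compare 10 vs 9: take 9 from right. Merged: [1, 6, 8, 9]
Compare 10 vs 24: take 10 from left. Merged: [1, 6, 8, 9, 10]
Compare 28 vs 24: take 24 from right. Merged: [1, 6, 8, 9, 10, 24]
Compare 28 vs 33: take 28 from left. Merged: [1, 6, 8, 9, 10, 24, 28]
Compare 30 vs 33: take 30 from left. Merged: [1, 6, 8, 9, 10, 24, 28, 30]
Append remaining from right: [33, 37, 40]. Merged: [1, 6, 8, 9, 10, 24, 28, 30, 33, 37, 40]

Final merged array: [1, 6, 8, 9, 10, 24, 28, 30, 33, 37, 40]
Total comparisons: 8

The merged array is [1, 6, 8, 9, 10, 24, 28, 30, 33, 37, 40], requiring 8 comparisons. The merge step runs in O(n) time where n is the total number of elements.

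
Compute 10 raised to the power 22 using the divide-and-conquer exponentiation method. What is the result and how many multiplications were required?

Computing 10^22 by squaring (build up from 10^1; each line after the first costs one multiplication):

10^1 = 10
10^2 = (10^1)^2 = 10^2 = 100
10^4 = (10^2)^2 = 100^2 = 10000
10^5 = 10 * 10^4 = 10 * 10000 = 100000
10^10 = (10^5)^2 = 100000^2 = 10000000000
10^11 = 10 * 10^10 = 10 * 10000000000 = 100000000000
10^22 = (10^11)^2 = 100000000000^2 = 10000000000000000000000

Result: 10000000000000000000000
Multiplications needed: 6 (6 lines after 10^1)

10^22 = 10000000000000000000000. Using exponentiation by squaring, this requires 6 multiplications. The key idea: if the exponent is even, square the half-power; if odd, multiply by the base once.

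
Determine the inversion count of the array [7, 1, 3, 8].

Finding inversions in [7, 1, 3, 8]:

(0, 1): arr[0]=7 > arr[1]=1
(0, 2): arr[0]=7 > arr[2]=3

Total inversions: 2

The array has 2 inversion(s): (0,1), (0,2). Each pair (i,j) satisfies i < j and arr[i] > arr[j].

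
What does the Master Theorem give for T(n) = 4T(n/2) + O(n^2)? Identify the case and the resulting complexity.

Master Theorem for T(n) = 4T(n/2) + O(n^2):

a = 4, b = 2, c = 2
log_b(a) = log_2(4) = 2.0000

Case 2: c = 2 = log_2(4) = 2.0000
T(n) = O(n^2 log n) = O(n^2 log n)

For T(n) = 4T(n/2) + O(n^2): log_2(4) = 2.0000. This is Case 2 of the Master Theorem (c = log_b(a), equal work at all levels), giving O(n^2 log n).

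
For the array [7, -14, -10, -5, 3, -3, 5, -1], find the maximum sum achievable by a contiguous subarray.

Using Kadane's algorithm on [7, -14, -10, -5, 3, -3, 5, -1]:

Scanning through the array:
Position 1 (value -14): max_ending_here = -7, max_so_far = 7
Position 2 (value -10): max_ending_here = -10, max_so_far = 7
Position 3 (value -5): max_ending_here = -5, max_so_far = 7
Position 4 (value 3): max_ending_here = 3, max_so_far = 7
Position 5 (value -3): max_ending_here = 0, max_so_far = 7
Position 6 (value 5): max_ending_here = 5, max_so_far = 7
Position 7 (value -1): max_ending_here = 4, max_so_far = 7

Maximum subarray: [7]
Maximum sum: 7

The maximum subarray is [7] with sum 7. This subarray runs from index 0 to index 0.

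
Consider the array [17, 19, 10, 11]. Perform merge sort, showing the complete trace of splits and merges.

Merge sort trace:

Split: [17, 19, 10, 11] -> [17, 19] and [10, 11]
  Split: [17, 19] -> [17] and [19]
  Merge: [17] + [19] -> [17, 19]
  Split: [10, 11] -> [10] and [11]
  Merge: [10] + [11] -> [10, 11]
Merge: [17, 19] + [10, 11] -> [10, 11, 17, 19]

Final sorted array: [10, 11, 17, 19]

The merge sort proceeds by recursively splitting the array and merging sorted halves.
After all merges, the sorted array is [10, 11, 17, 19].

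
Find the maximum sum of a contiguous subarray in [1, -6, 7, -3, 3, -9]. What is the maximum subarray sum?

Using Kadane's algorithm on [1, -6, 7, -3, 3, -9]:

Scanning through the array:
Position 1 (value -6): max_ending_here = -5, max_so_far = 1
Position 2 (value 7): max_ending_here = 7, max_so_far = 7
Position 3 (value -3): max_ending_here = 4, max_so_far = 7
Position 4 (value 3): max_ending_here = 7, max_so_far = 7
Position 5 (value -9): max_ending_here = -2, max_so_far = 7

Maximum subarray: [7]
Maximum sum: 7

The maximum subarray is [7] with sum 7. This subarray runs from index 2 to index 2.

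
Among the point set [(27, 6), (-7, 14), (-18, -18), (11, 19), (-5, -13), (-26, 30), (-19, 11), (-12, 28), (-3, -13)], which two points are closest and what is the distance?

Computing all pairwise distances among 9 points:

d((27, 6), (-7, 14)) = 34.9285
d((27, 6), (-18, -18)) = 51.0
d((27, 6), (11, 19)) = 20.6155
d((27, 6), (-5, -13)) = 37.2156
d((27, 6), (-26, 30)) = 58.1808
d((27, 6), (-19, 11)) = 46.2709
d((27, 6), (-12, 28)) = 44.7772
d((27, 6), (-3, -13)) = 35.5106
d((-7, 14), (-18, -18)) = 33.8378
d((-7, 14), (11, 19)) = 18.6815
d((-7, 14), (-5, -13)) = 27.074
d((-7, 14), (-26, 30)) = 24.8395
d((-7, 14), (-19, 11)) = 12.3693
d((-7, 14), (-12, 28)) = 14.8661
d((-7, 14), (-3, -13)) = 27.2947
d((-18, -18), (11, 19)) = 47.0106
d((-18, -18), (-5, -13)) = 13.9284
d((-18, -18), (-26, 30)) = 48.6621
d((-18, -18), (-19, 11)) = 29.0172
d((-18, -18), (-12, 28)) = 46.3897
d((-18, -18), (-3, -13)) = 15.8114
d((11, 19), (-5, -13)) = 35.7771
d((11, 19), (-26, 30)) = 38.6005
d((11, 19), (-19, 11)) = 31.0483
d((11, 19), (-12, 28)) = 24.6982
d((11, 19), (-3, -13)) = 34.9285
d((-5, -13), (-26, 30)) = 47.8539
d((-5, -13), (-19, 11)) = 27.7849
d((-5, -13), (-12, 28)) = 41.5933
d((-5, -13), (-3, -13)) = 2.0 <-- minimum
d((-26, 30), (-19, 11)) = 20.2485
d((-26, 30), (-12, 28)) = 14.1421
d((-26, 30), (-3, -13)) = 48.7647
d((-19, 11), (-12, 28)) = 18.3848
d((-19, 11), (-3, -13)) = 28.8444
d((-12, 28), (-3, -13)) = 41.9762

Closest pair: (-5, -13) and (-3, -13) with distance 2.0

The closest pair is (-5, -13) and (-3, -13) with Euclidean distance 2.0. For 9 points, brute-force pairwise comparison is shown above. For large n, the divide-and-conquer algorithm (sort by x, recurse on halves, check the dividing strip) achieves O(n log n).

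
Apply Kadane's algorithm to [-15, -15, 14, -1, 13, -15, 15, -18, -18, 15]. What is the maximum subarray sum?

Using Kadane's algorithm on [-15, -15, 14, -1, 13, -15, 15, -18, -18, 15]:

Scanning through the array:
Position 1 (value -15): max_ending_here = -15, max_so_far = -15
Position 2 (value 14): max_ending_here = 14, max_so_far = 14
Position 3 (value -1): max_ending_here = 13, max_so_far = 14
Position 4 (value 13): max_ending_here = 26, max_so_far = 26
Position 5 (value -15): max_ending_here = 11, max_so_far = 26
Position 6 (value 15): max_ending_here = 26, max_so_far = 26
Position 7 (value -18): max_ending_here = 8, max_so_far = 26
Position 8 (value -18): max_ending_here = -10, max_so_far = 26
Position 9 (value 15): max_ending_here = 15, max_so_far = 26

Maximum subarray: [14, -1, 13]
Maximum sum: 26

The maximum subarray is [14, -1, 13] with sum 26. This subarray runs from index 2 to index 4.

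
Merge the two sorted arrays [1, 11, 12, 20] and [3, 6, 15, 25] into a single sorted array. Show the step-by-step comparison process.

Merging process:

Compare 1 vs 3: take 1 from left. Merged: [1]
Compare 11 vs 3: take 3 from right. Merged: [1, 3]
Compare 11 vs 6: take 6 from right. Merged: [1, 3, 6]
Compare 11 vs 15: take 11 from left. Merged: [1, 3, 6, 11]
Compare 12 vs 15: take 12 from left. Merged: [1, 3, 6, 11, 12]
Compare 20 vs 15: take 15 from right. Merged: [1, 3, 6, 11, 12, 15]
Compare 20 vs 25: take 20 from left. Merged: [1, 3, 6, 11, 12, 15, 20]
Append remaining from right: [25]. Merged: [1, 3, 6, 11, 12, 15, 20, 25]

Final merged array: [1, 3, 6, 11, 12, 15, 20, 25]
Total comparisons: 7

The merged array is [1, 3, 6, 11, 12, 15, 20, 25], requiring 7 comparisons. The merge step runs in O(n) time where n is the total number of elements.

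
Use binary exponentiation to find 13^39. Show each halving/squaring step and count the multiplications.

Computing 13^39 by squaring (build up from 13^1; each line after the first costs one multiplication):

13^1 = 13
13^2 = (13^1)^2 = 13^2 = 169
13^4 = (13^2)^2 = 169^2 = 28561
13^8 = (13^4)^2 = 28561^2 = 815730721
13^9 = 13 * 13^8 = 13 * 815730721 = 10604499373
13^18 = (13^9)^2 = 10604499373^2 = 112455406951957393129
13^19 = 13 * 13^18 = 13 * 112455406951957393129 = 1461920290375446110677
13^38 = (13^19)^2 = 1461920290375446110677^2 = 2137210935411428674141543654682486133398329
13^39 = 13 * 13^38 = 13 * 2137210935411428674141543654682486133398329 = 27783742160348572763840067510872319734178277

Result: 27783742160348572763840067510872319734178277
Multiplications needed: 8 (8 lines after 13^1)

13^39 = 27783742160348572763840067510872319734178277. Using exponentiation by squaring, this requires 8 multiplications. The key idea: if the exponent is even, square the half-power; if odd, multiply by the base once.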